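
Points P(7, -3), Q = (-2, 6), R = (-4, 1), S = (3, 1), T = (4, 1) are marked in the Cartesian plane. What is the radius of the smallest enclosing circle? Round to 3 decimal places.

6.367

A smallest enclosing disk is always determined by at most three of the input points on its boundary.
The minimum enclosing circle is determined by three boundary points: P, Q, R.
Their circumcentre is (33/14, 19/14) with r² = 3973/98.
The farthest remaining point T is at distance² 277/98 ≤ 3973/98.
r = √(3973/98) ≈ 6.367.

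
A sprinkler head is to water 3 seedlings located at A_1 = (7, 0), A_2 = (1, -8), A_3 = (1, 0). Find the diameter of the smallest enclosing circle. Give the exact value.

10

Side lengths²: A_1A_2² = 100, A_1A_3² = 36, A_2A_3² = 64.
Since A_1A_2² = 100 ≥ 64 + 36 = 100, the angle opposite A_1A_2 is not acute, so the smallest enclosing circle has A_1A_2 as diameter.
Centre = midpoint of A_1A_2 = (4, -4), r² = 100/4 = 25.
Diameter = 2r = 2√25 = 10.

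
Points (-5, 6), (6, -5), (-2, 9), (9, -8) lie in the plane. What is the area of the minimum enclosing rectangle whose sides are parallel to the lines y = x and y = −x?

84

In coordinates u = x + y, v = x − y the rectangle is axis-aligned; the map (x,y)→(u,v) scales areas by 2.
u-values: 1, 1, 7, 1; range = 7 − 1 = 6.
v-values: -11, 11, -11, 17; range = 17 − (-11) = 28.
Area = (6 × 28) / 2 = 84.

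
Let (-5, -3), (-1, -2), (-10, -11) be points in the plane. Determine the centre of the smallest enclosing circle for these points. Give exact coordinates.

Call the three points A, B, C in the order given.
Side lengths²: AB² = 17, AC² = 89, BC² = 162.
Since BC² = 162 ≥ 89 + 17 = 106, the angle opposite BC is not acute, so the smallest enclosing circle has BC as diameter.
Centre = midpoint of BC = (-5.5, -6.5), r² = 162/4 = 40.5.
Centre = (-5.5, -6.5).

(-5.5, -6.5)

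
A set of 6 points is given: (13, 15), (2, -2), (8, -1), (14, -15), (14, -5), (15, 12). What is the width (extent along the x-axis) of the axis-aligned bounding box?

max x = 15, min x = 2, so width = 13.

13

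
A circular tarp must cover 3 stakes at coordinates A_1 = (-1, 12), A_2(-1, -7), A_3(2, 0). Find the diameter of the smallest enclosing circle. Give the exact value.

Side lengths²: A_1A_2² = 361, A_1A_3² = 153, A_2A_3² = 58.
Since A_1A_2² = 361 ≥ 153 + 58 = 211, the angle opposite A_1A_2 is not acute, so the smallest enclosing circle has A_1A_2 as diameter.
Centre = midpoint of A_1A_2 = (-1, 2.5), r² = 361/4 = 90.25.
Diameter = 2r = 2√(90.25) = 19.

19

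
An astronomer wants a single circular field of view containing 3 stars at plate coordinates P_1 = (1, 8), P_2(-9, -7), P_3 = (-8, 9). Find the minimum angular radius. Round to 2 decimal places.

9.02

Side lengths²: P_1P_2² = 325, P_1P_3² = 82, P_2P_3² = 257.
Since P_1P_2² = 325 < 257 + 82 = 339, the triangle is acute, so the smallest enclosing circle is the circumcircle.
Circumcentre = (-253/58, 43/58), r² = 136981/1682.
r = √(136981/1682) ≈ 9.02.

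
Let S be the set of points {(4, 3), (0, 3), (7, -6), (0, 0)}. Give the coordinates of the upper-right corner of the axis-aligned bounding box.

x-range [0, 7], y-range [-6, 3].
The upper-right corner is (7, 3).

(7, 3)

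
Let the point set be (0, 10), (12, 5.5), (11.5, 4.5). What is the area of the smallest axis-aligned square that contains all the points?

144

The bounding box has width 12 and height 5.5.
An axis-aligned square enclosing the set must have side ≥ max(width, height).
So the minimum side is max(12, 5.5) = 12.
Area = 12² = 144.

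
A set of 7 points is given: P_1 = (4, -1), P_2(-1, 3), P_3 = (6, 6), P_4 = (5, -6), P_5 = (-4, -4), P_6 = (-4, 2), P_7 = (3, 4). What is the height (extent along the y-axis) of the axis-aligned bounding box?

max y = 6, min y = -6, so height = 12.

12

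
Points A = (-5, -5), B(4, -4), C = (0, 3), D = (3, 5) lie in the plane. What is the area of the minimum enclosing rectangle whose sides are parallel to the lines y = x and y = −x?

In coordinates u = x + y, v = x − y the rectangle is axis-aligned; the map (x,y)→(u,v) scales areas by 2.
u-values: -10, 0, 3, 8; range = 8 − (-10) = 18.
v-values: 0, 8, -3, -2; range = 8 − (-3) = 11.
Area = (18 × 11) / 2 = 99.

99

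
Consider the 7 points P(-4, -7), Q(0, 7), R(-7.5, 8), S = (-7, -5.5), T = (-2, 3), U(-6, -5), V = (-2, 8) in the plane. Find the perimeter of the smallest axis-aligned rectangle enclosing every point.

Width = max x − min x = 0 − (-7.5) = 7.5.
Height = max y − min y = 8 − (-7) = 15.
Perimeter = 2(7.5 + 15) = 45.

45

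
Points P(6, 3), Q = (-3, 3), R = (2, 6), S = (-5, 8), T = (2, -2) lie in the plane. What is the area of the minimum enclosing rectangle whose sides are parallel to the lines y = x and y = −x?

In coordinates u = x + y, v = x − y the rectangle is axis-aligned; the map (x,y)→(u,v) scales areas by 2.
u-values: 9, 0, 8, 3, 0; range = 9 − 0 = 9.
v-values: 3, -6, -4, -13, 4; range = 4 − (-13) = 17.
Area = (9 × 17) / 2 = 76.5.

76.5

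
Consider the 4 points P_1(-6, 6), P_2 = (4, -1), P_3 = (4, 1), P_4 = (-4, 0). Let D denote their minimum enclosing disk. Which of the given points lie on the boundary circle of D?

P_1, P_2

The minimum enclosing circle of a finite set is fixed by two of the points (as a diameter) or three (as a circumcircle).
The farthest pair is P_1–P_2 with squared distance 149. The circle on this segment as diameter has centre (-1, 2.5) and r² = 149/4 = 37.25.
Check P_3: distance² to centre = 27.25 ≤ 37.25, so it lies inside.
All remaining points lie in this disk, and no smaller disk contains both endpoints, so this is the minimum enclosing circle.
The points at distance exactly r from the centre are P_1, P_2 — 2 points.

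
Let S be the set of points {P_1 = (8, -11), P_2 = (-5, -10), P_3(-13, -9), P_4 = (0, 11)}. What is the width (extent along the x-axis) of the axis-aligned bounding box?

21

max x = 8, min x = -13, so width = 21.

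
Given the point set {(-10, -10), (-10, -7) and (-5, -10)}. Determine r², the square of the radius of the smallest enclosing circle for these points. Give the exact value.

8.5

Call the three points A, B, C in the order given.
Side lengths²: AB² = 9, AC² = 25, BC² = 34.
Since BC² = 34 ≥ 25 + 9 = 34, the angle opposite BC is not acute, so the smallest enclosing circle has BC as diameter.
Centre = midpoint of BC = (-7.5, -8.5), r² = 34/4 = 8.5.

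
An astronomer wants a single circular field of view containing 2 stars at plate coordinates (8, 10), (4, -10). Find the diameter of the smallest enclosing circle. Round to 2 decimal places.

The smallest circle enclosing two points has them as diameter endpoints.
Centre = midpoint = (6, 0); r² = |(8, 10)−(4, -10)|²/4 = 416/4 = 104.
Diameter = 2r = 2√104 ≈ 20.40.

20.40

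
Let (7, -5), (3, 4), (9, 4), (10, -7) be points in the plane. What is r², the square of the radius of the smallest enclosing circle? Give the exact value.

42.5

The minimum enclosing circle of a finite set is fixed by two of the points (as a diameter) or three (as a circumcircle).
The farthest pair is (3, 4)–(10, -7) with squared distance 170. The circle on this segment as diameter has centre (6.5, -1.5) and r² = 170/4 = 42.5.
Check (7, -5): distance² to centre = 12.5 ≤ 42.5, so it lies inside.
All remaining points lie in this disk, and no smaller disk contains both endpoints, so this is the minimum enclosing circle.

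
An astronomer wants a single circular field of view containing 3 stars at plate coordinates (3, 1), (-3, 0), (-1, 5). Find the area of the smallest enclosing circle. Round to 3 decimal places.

34.397

Call the three points A, B, C in the order given.
Side lengths²: AB² = 37, AC² = 32, BC² = 29.
Since AB² = 37 < 32 + 29 = 61, the triangle is acute, so the smallest enclosing circle is the circumcircle.
Circumcentre = (-3/14, 25/14), r² = 1073/98.
Area = π·r² = π·1073/98 ≈ 34.397.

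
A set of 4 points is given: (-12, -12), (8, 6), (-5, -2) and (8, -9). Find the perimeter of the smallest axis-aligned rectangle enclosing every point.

76

Width = max x − min x = 8 − (-12) = 20.
Height = max y − min y = 6 − (-12) = 18.
Perimeter = 2(20 + 18) = 76.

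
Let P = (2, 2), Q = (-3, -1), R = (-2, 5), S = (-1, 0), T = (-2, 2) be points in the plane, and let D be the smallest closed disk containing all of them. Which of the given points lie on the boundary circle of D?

P, Q, R

The minimum enclosing circle of a finite set is fixed by two of the points (as a diameter) or three (as a circumcircle).
The minimum enclosing circle is determined by three boundary points: P, Q, R.
Their circumcentre is (-23/18, 97/54) with r² = 15725/1458.
The farthest remaining point S is at distance² 4817/1458 ≤ 15725/1458.
The points at distance exactly r from the centre are P, Q, R — 3 points.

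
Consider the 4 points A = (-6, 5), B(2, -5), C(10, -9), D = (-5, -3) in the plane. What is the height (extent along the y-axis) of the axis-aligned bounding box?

14

max y = 5, min y = -9, so height = 14.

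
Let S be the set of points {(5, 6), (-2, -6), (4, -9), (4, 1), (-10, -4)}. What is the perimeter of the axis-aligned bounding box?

Width = max x − min x = 5 − (-10) = 15.
Height = max y − min y = 6 − (-9) = 15.
Perimeter = 2(15 + 15) = 60.

60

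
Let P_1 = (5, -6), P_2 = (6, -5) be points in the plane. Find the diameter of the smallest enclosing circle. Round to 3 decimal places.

1.414

The smallest circle enclosing two points has them as diameter endpoints.
Centre = midpoint = (5.5, -5.5); r² = |P_1P_2|²/4 = 2/4 = 0.5.
Diameter = 2r = 2√(0.5) ≈ 1.414.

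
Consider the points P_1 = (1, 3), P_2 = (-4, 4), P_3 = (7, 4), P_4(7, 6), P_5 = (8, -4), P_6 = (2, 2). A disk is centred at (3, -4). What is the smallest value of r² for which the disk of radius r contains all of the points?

116

The required radius is the distance from (3, -4) to the farthest point.
Squared distances: 53, 113, 80, 116, 25, 37.
Maximum is 116, attained at P_4.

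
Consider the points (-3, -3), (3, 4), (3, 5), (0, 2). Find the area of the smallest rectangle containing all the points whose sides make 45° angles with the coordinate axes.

In coordinates u = x + y, v = x − y the rectangle is axis-aligned; the map (x,y)→(u,v) scales areas by 2.
u-values: -6, 7, 8, 2; range = 8 − (-6) = 14.
v-values: 0, -1, -2, -2; range = 0 − (-2) = 2.
Area = (14 × 2) / 2 = 14.

14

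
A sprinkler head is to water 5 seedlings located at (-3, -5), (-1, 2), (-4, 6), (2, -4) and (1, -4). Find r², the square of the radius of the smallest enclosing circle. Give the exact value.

The minimum enclosing circle of a finite set is fixed by two of the points (as a diameter) or three (as a circumcircle).
The minimum enclosing circle is determined by three boundary points: (-3, -5), (-4, 6), (2, -4).
Their circumcentre is (-43/28, 19/28) with r² = 13481/392.
The farthest remaining point (1, -4) is at distance² 11101/392 ≤ 13481/392.

13481/392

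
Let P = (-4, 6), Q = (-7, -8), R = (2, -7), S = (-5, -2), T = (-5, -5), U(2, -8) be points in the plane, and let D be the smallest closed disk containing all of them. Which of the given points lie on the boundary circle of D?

P, Q, U

The minimum enclosing circle of a finite set is fixed by two of the points (as a diameter) or three (as a circumcircle).
The minimum enclosing circle is determined by three boundary points: P, Q, U.
Their circumcentre is (-2.5, -23/14) with r² = 5945/98.
The farthest remaining point R is at distance² 4797/98 ≤ 5945/98.
The points at distance exactly r from the centre are P, Q, U — 3 points.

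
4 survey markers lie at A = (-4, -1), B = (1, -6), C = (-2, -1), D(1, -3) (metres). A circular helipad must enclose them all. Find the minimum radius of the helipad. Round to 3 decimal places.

The minimum enclosing circle of a finite set is fixed by two of the points (as a diameter) or three (as a circumcircle).
The farthest pair is A–B with squared distance 50. The circle on this segment as diameter has centre (-1.5, -3.5) and r² = 50/4 = 12.5.
Check C: distance² to centre = 6.5 ≤ 12.5, so it lies inside.
All remaining points lie in this disk, and no smaller disk contains both endpoints, so this is the minimum enclosing circle.
r = √(12.5) ≈ 3.536.

3.536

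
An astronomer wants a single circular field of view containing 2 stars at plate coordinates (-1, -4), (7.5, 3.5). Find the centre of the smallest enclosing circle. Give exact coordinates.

The smallest circle enclosing two points has them as diameter endpoints.
Centre = midpoint = (3.25, -0.25); r² = |(-1, -4)−(7.5, 3.5)|²/4 = 128.5/4 = 32.125.
Centre = (3.25, -0.25).

(3.25, -0.25)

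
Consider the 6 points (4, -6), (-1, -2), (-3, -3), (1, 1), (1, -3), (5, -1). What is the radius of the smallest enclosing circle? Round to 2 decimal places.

4.21

By Welzl's lemma the MEC is supported by two points (diametrically opposite) or three points (on a circumcircle).
The minimum enclosing circle is determined by three boundary points: (4, -6), (-3, -3), (5, -1).
Their circumcentre is (23/19, -54/19) with r² = 6409/361.
The farthest remaining point (1, 1) is at distance² 5345/361 ≤ 6409/361.
r = √(6409/361) ≈ 4.21.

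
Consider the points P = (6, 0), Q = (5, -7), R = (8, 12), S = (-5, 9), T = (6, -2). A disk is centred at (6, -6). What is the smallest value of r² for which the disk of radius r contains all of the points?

The required radius is the distance from (6, -6) to the farthest point.
Squared distances: 36, 2, 328, 346, 16.
Maximum is 346, attained at S.

346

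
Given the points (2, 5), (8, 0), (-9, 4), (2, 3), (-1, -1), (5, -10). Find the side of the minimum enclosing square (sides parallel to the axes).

17

The bounding box has width 17 and height 15.
An axis-aligned square enclosing the set must have side ≥ max(width, height).
So the minimum side is max(17, 15) = 17.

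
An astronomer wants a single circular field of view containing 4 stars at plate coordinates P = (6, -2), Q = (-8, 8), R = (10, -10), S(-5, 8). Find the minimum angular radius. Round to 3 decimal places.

12.728

By Welzl's lemma the MEC is supported by two points (diametrically opposite) or three points (on a circumcircle).
The farthest pair is Q–R with squared distance 648. The circle on this segment as diameter has centre (1, -1) and r² = 648/4 = 162.
Check P: distance² to centre = 26 ≤ 162, so it lies inside.
All remaining points lie in this disk, and no smaller disk contains both endpoints, so this is the minimum enclosing circle.
r = √162 ≈ 12.728.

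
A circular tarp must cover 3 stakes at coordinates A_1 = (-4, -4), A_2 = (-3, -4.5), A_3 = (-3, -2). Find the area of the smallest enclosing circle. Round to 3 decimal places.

4.909

Side lengths²: A_1A_2² = 1.25, A_1A_3² = 5, A_2A_3² = 6.25.
Since A_2A_3² = 6.25 ≥ 5 + 1.25 = 6.25, the angle opposite A_2A_3 is not acute, so the smallest enclosing circle has A_2A_3 as diameter.
Centre = midpoint of A_2A_3 = (-3, -3.25), r² = 6.25/4 = 1.5625.
Area = π·r² = π·1.5625 ≈ 4.909.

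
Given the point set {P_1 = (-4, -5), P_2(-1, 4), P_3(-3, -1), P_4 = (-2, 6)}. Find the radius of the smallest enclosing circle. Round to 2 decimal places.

A smallest enclosing disk is always determined by at most three of the input points on its boundary.
The farthest pair is P_1–P_4 with squared distance 125. The circle on this segment as diameter has centre (-3, 0.5) and r² = 125/4 = 31.25.
Check P_2: distance² to centre = 16.25 ≤ 31.25, so it lies inside.
All remaining points lie in this disk, and no smaller disk contains both endpoints, so this is the minimum enclosing circle.
r = √(31.25) ≈ 5.59.

5.59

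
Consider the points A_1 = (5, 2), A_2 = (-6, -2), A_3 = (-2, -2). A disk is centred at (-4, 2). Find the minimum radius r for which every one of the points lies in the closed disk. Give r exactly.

9

The required radius is the distance from (-4, 2) to the farthest point.
Squared distances: 81, 20, 20.
Maximum is 81, attained at A_1.
r = √81 = 9.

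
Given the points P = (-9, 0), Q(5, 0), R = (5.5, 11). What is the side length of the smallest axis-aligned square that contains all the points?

The bounding box has width 14.5 and height 11.
An axis-aligned square enclosing the set must have side ≥ max(width, height).
So the minimum side is max(14.5, 11) = 14.5.

14.5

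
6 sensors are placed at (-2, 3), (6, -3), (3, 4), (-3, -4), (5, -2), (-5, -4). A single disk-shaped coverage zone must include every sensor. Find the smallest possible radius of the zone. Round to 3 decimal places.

A smallest enclosing disk is always determined by at most three of the input points on its boundary.
The minimum enclosing circle is determined by three boundary points: (6, -3), (3, 4), (-5, -4).
Their circumcentre is (0.3, -1.3) with r² = 35.38.
The farthest remaining point (-2, 3) is at distance² 23.78 ≤ 35.38.
r = √(35.38) ≈ 5.948.

5.948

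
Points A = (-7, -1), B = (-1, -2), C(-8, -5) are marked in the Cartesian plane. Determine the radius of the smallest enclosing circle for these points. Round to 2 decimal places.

Side lengths²: AB² = 37, AC² = 17, BC² = 58.
Since BC² = 58 ≥ 37 + 17 = 54, the angle opposite BC is not acute, so the smallest enclosing circle has BC as diameter.
Centre = midpoint of BC = (-4.5, -3.5), r² = 58/4 = 14.5.
r = √(14.5) ≈ 3.81.

3.81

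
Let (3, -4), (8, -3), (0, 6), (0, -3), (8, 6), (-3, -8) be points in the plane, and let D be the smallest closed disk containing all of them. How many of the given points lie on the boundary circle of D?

2

A smallest enclosing disk is always determined by at most three of the input points on its boundary.
The farthest pair is (8, 6)–(-3, -8) with squared distance 317. The circle on this segment as diameter has centre (2.5, -1) and r² = 317/4 = 79.25.
Check (3, -4): distance² to centre = 9.25 ≤ 79.25, so it lies inside.
All remaining points lie in this disk, and no smaller disk contains both endpoints, so this is the minimum enclosing circle.
The points at distance exactly r from the centre are (8, 6), (-3, -8) — 2 points.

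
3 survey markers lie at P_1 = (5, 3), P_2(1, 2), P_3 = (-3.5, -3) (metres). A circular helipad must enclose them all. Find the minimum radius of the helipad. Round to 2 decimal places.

Side lengths²: P_1P_2² = 17, P_1P_3² = 108.25, P_2P_3² = 45.25.
Since P_1P_3² = 108.25 ≥ 45.25 + 17 = 62.25, the angle opposite P_1P_3 is not acute, so the smallest enclosing circle has P_1P_3 as diameter.
Centre = midpoint of P_1P_3 = (0.75, 0), r² = 108.25/4 = 27.0625.
r = √(27.0625) ≈ 5.20.

5.20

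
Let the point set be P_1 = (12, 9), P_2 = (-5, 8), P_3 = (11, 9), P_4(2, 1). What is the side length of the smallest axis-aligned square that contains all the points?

The bounding box has width 17 and height 8.
An axis-aligned square enclosing the set must have side ≥ max(width, height).
So the minimum side is max(17, 8) = 17.

17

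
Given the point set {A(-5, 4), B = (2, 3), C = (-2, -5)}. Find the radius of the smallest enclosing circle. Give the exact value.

5

Side lengths²: AB² = 50, AC² = 90, BC² = 80.
Since AC² = 90 < 80 + 50 = 130, the triangle is acute, so the smallest enclosing circle is the circumcircle.
Circumcentre = (-2, 0), r² = 25.
r = √25 = 5.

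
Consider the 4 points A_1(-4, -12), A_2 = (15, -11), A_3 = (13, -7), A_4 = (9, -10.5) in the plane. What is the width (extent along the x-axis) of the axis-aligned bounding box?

19

max x = 15, min x = -4, so width = 19.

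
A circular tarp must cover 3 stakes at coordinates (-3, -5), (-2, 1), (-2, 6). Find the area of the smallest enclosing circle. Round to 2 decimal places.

95.82

Call the three points A, B, C in the order given.
Side lengths²: AB² = 37, AC² = 122, BC² = 25.
Since AC² = 122 ≥ 37 + 25 = 62, the angle opposite AC is not acute, so the smallest enclosing circle has AC as diameter.
Centre = midpoint of AC = (-2.5, 0.5), r² = 122/4 = 30.5.
Area = π·r² = π·30.5 ≈ 95.82.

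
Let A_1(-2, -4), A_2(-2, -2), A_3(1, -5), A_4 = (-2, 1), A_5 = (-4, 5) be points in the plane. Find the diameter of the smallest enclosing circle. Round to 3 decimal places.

11.180

A smallest enclosing disk is always determined by at most three of the input points on its boundary.
The farthest pair is A_3–A_5 with squared distance 125. The circle on this segment as diameter has centre (-1.5, 0) and r² = 125/4 = 31.25.
Check A_1: distance² to centre = 16.25 ≤ 31.25, so it lies inside.
All remaining points lie in this disk, and no smaller disk contains both endpoints, so this is the minimum enclosing circle.
Diameter = 2r = 2√(31.25) ≈ 11.180.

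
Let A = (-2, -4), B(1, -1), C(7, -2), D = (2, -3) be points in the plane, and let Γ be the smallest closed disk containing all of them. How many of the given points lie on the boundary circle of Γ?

2

The farthest pair is A–C with squared distance 85. The circle on this segment as diameter has centre (2.5, -3) and r² = 85/4 = 21.25.
Check B: distance² to centre = 6.25 ≤ 21.25, so it lies inside.
All remaining points lie in this disk, and no smaller disk contains both endpoints, so this is the minimum enclosing circle.
The points at distance exactly r from the centre are A, C — 2 points.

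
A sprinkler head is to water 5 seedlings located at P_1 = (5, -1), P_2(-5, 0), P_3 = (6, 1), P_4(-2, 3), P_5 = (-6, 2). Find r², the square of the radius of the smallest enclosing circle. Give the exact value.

The farthest pair is P_3–P_5 with squared distance 145. The circle on this segment as diameter has centre (0, 1.5) and r² = 145/4 = 36.25.
Check P_1: distance² to centre = 31.25 ≤ 36.25, so it lies inside.
All remaining points lie in this disk, and no smaller disk contains both endpoints, so this is the minimum enclosing circle.

36.25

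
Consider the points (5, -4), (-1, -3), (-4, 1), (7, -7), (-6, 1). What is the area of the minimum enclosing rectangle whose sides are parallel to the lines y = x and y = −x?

In coordinates u = x + y, v = x − y the rectangle is axis-aligned; the map (x,y)→(u,v) scales areas by 2.
u-values: 1, -4, -3, 0, -5; range = 1 − (-5) = 6.
v-values: 9, 2, -5, 14, -7; range = 14 − (-7) = 21.
Area = (6 × 21) / 2 = 63.

63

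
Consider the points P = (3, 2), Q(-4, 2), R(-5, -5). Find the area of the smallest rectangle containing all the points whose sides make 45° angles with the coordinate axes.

52.5

In coordinates u = x + y, v = x − y the rectangle is axis-aligned; the map (x,y)→(u,v) scales areas by 2.
u-values: 5, -2, -10; range = 5 − (-10) = 15.
v-values: 1, -6, 0; range = 1 − (-6) = 7.
Area = (15 × 7) / 2 = 52.5.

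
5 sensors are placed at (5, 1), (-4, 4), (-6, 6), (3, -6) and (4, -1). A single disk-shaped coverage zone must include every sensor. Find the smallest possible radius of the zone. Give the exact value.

7.5

By Welzl's lemma the MEC is supported by two points (diametrically opposite) or three points (on a circumcircle).
The farthest pair is (-6, 6)–(3, -6) with squared distance 225. The circle on this segment as diameter has centre (-1.5, 0) and r² = 225/4 = 56.25.
Check (5, 1): distance² to centre = 43.25 ≤ 56.25, so it lies inside.
All remaining points lie in this disk, and no smaller disk contains both endpoints, so this is the minimum enclosing circle.
r = √(56.25) = 7.5.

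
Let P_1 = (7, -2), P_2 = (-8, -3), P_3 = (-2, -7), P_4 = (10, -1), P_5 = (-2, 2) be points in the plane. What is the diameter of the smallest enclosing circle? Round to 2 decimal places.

18.11

The minimum enclosing circle of a finite set is fixed by two of the points (as a diameter) or three (as a circumcircle).
The farthest pair is P_2–P_4 with squared distance 328. The circle on this segment as diameter has centre (1, -2) and r² = 328/4 = 82.
Check P_1: distance² to centre = 36 ≤ 82, so it lies inside.
All remaining points lie in this disk, and no smaller disk contains both endpoints, so this is the minimum enclosing circle.
Diameter = 2r = 2√82 ≈ 18.11.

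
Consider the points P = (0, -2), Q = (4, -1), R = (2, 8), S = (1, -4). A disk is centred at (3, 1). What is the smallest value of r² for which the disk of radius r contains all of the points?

The required radius is the distance from (3, 1) to the farthest point.
Squared distances: 18, 5, 50, 29.
Maximum is 50, attained at R.

50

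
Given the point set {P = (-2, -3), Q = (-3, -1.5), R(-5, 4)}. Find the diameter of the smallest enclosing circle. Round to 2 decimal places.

7.62

Side lengths²: PQ² = 3.25, PR² = 58, QR² = 34.25.
Since PR² = 58 ≥ 34.25 + 3.25 = 37.5, the angle opposite PR is not acute, so the smallest enclosing circle has PR as diameter.
Centre = midpoint of PR = (-3.5, 0.5), r² = 58/4 = 14.5.
Diameter = 2r = 2√(14.5) ≈ 7.62.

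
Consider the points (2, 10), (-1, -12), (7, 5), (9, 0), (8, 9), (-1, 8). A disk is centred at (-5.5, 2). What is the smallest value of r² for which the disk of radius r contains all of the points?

The required radius is the distance from (-5.5, 2) to the farthest point.
Squared distances: 120.25, 216.25, 165.25, 214.25, 231.25, 56.25.
Maximum is 231.25, attained at (8, 9).

231.25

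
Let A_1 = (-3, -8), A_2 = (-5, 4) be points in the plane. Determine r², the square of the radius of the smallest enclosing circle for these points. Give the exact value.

The smallest circle enclosing two points has them as diameter endpoints.
Centre = midpoint = (-4, -2); r² = |A_1A_2|²/4 = 148/4 = 37.

37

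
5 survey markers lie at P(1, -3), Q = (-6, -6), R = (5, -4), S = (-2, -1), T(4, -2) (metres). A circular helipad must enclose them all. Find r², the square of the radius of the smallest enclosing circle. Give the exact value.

31.25

By Welzl's lemma the MEC is supported by two points (diametrically opposite) or three points (on a circumcircle).
The farthest pair is Q–R with squared distance 125. The circle on this segment as diameter has centre (-0.5, -5) and r² = 125/4 = 31.25.
Check P: distance² to centre = 6.25 ≤ 31.25, so it lies inside.
All remaining points lie in this disk, and no smaller disk contains both endpoints, so this is the minimum enclosing circle.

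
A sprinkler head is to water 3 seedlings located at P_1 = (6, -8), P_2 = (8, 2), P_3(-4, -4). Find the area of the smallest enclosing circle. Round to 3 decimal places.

Side lengths²: P_1P_2² = 104, P_1P_3² = 116, P_2P_3² = 180.
Since P_2P_3² = 180 < 116 + 104 = 220, the triangle is acute, so the smallest enclosing circle is the circumcircle.
Circumcentre = (23/9, -19/9), r² = 3770/81.
Area = π·r² = π·3770/81 ≈ 146.220.

146.220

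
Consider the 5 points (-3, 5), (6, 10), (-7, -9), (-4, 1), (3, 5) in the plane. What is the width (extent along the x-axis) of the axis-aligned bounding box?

13

max x = 6, min x = -7, so width = 13.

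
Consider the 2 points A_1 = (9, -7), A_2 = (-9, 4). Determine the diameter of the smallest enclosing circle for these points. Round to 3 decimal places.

21.095

The smallest circle enclosing two points has them as diameter endpoints.
Centre = midpoint = (0, -1.5); r² = |A_1A_2|²/4 = 445/4 = 111.25.
Diameter = 2r = 2√(111.25) ≈ 21.095.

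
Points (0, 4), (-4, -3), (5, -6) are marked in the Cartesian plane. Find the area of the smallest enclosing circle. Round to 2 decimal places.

Call the three points A, B, C in the order given.
Side lengths²: AB² = 65, AC² = 125, BC² = 90.
Since AC² = 125 < 90 + 65 = 155, the triangle is acute, so the smallest enclosing circle is the circumcircle.
Circumcentre = (1.5, -1.5), r² = 32.5.
Area = π·r² = π·32.5 ≈ 102.10.

102.10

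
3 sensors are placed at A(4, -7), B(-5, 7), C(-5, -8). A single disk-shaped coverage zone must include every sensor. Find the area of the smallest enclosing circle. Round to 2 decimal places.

Side lengths²: AB² = 277, AC² = 82, BC² = 225.
Since AB² = 277 < 225 + 82 = 307, the triangle is acute, so the smallest enclosing circle is the circumcircle.
Circumcentre = (-23/18, -0.5), r² = 11357/162.
Area = π·r² = π·11357/162 ≈ 220.24.

220.24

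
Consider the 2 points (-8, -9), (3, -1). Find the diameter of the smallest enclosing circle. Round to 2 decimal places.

13.60

The smallest circle enclosing two points has them as diameter endpoints.
Centre = midpoint = (-2.5, -5); r² = |(-8, -9)−(3, -1)|²/4 = 185/4 = 46.25.
Diameter = 2r = 2√(46.25) ≈ 13.60.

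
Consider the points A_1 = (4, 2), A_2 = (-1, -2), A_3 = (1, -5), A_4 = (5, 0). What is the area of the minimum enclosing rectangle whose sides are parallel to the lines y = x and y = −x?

In coordinates u = x + y, v = x − y the rectangle is axis-aligned; the map (x,y)→(u,v) scales areas by 2.
u-values: 6, -3, -4, 5; range = 6 − (-4) = 10.
v-values: 2, 1, 6, 5; range = 6 − 1 = 5.
Area = (10 × 5) / 2 = 25.

25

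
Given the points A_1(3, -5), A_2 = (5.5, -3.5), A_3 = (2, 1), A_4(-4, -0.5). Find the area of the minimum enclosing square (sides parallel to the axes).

The bounding box has width 9.5 and height 6.
An axis-aligned square enclosing the set must have side ≥ max(width, height).
So the minimum side is max(9.5, 6) = 9.5.
Area = 9.5² = 90.25.

90.25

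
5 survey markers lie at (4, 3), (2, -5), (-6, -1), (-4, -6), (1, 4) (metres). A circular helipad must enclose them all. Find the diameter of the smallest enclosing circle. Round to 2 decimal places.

A smallest enclosing disk is always determined by at most three of the input points on its boundary.
The farthest pair is (4, 3)–(-4, -6) with squared distance 145. The circle on this segment as diameter has centre (0, -1.5) and r² = 145/4 = 36.25.
Check (2, -5): distance² to centre = 16.25 ≤ 36.25, so it lies inside.
All remaining points lie in this disk, and no smaller disk contains both endpoints, so this is the minimum enclosing circle.
Diameter = 2r = 2√(36.25) ≈ 12.04.

12.04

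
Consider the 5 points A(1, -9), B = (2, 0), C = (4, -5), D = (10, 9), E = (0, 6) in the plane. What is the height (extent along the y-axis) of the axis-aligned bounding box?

max y = 9, min y = -9, so height = 18.

18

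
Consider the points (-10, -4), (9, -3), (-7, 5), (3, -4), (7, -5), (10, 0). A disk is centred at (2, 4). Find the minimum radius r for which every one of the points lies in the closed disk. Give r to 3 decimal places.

The required radius is the distance from (2, 4) to the farthest point.
Squared distances: 208, 98, 82, 65, 106, 80.
Maximum is 208, attained at (-10, -4).
r = √208 ≈ 14.422.

14.422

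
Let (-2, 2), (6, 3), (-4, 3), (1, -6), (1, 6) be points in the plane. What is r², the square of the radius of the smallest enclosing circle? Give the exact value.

36

By Welzl's lemma the MEC is supported by two points (diametrically opposite) or three points (on a circumcircle).
The farthest pair is (1, -6)–(1, 6) with squared distance 144. The circle on this segment as diameter has centre (1, 0) and r² = 144/4 = 36.
Check (-2, 2): distance² to centre = 13 ≤ 36, so it lies inside.
All remaining points lie in this disk, and no smaller disk contains both endpoints, so this is the minimum enclosing circle.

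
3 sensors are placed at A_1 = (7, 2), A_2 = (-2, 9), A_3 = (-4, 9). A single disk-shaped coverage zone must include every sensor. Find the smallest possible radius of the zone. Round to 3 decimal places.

Side lengths²: A_1A_2² = 130, A_1A_3² = 170, A_2A_3² = 4.
Since A_1A_3² = 170 ≥ 130 + 4 = 134, the angle opposite A_1A_3 is not acute, so the smallest enclosing circle has A_1A_3 as diameter.
Centre = midpoint of A_1A_3 = (1.5, 5.5), r² = 170/4 = 42.5.
r = √(42.5) ≈ 6.519.

6.519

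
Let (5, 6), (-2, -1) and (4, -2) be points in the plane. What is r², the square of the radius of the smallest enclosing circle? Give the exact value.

2405/98

Call the three points A, B, C in the order given.
Side lengths²: AB² = 98, AC² = 65, BC² = 37.
Since AB² = 98 < 65 + 37 = 102, the triangle is acute, so the smallest enclosing circle is the circumcircle.
Circumcentre = (23/14, 33/14), r² = 2405/98.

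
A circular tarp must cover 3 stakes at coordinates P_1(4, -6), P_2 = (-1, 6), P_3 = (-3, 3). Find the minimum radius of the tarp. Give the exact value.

6.5

Side lengths²: P_1P_2² = 169, P_1P_3² = 130, P_2P_3² = 13.
Since P_1P_2² = 169 ≥ 130 + 13 = 143, the angle opposite P_1P_2 is not acute, so the smallest enclosing circle has P_1P_2 as diameter.
Centre = midpoint of P_1P_2 = (1.5, 0), r² = 169/4 = 42.25.
r = √(42.25) = 6.5.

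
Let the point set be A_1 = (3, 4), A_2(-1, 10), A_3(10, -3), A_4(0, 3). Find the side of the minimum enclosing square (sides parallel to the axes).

The bounding box has width 11 and height 13.
An axis-aligned square enclosing the set must have side ≥ max(width, height).
So the minimum side is max(11, 13) = 13.

13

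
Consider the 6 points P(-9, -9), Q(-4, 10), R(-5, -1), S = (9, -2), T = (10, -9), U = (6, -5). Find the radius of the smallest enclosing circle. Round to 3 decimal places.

12.202

The minimum enclosing circle of a finite set is fixed by two of the points (as a diameter) or three (as a circumcircle).
The minimum enclosing circle is determined by three boundary points: P, Q, T.
Their circumcentre is (0.5, -51/38) with r² = 107501/722.
The farthest remaining point S is at distance² 52477/722 ≤ 107501/722.
r = √(107501/722) ≈ 12.202.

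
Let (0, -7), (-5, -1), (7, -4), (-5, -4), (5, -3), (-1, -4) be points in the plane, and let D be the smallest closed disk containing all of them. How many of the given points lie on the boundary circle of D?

3

A smallest enclosing disk is always determined by at most three of the input points on its boundary.
The farthest pair is (-5, -1)–(7, -4) with squared distance 153. The circle on this segment as diameter has centre (1, -2.5) and r² = 153/4 = 38.25.
Check (0, -7): distance² to centre = 21.25 ≤ 38.25, so it lies inside.
All remaining points lie in this disk, and no smaller disk contains both endpoints, so this is the minimum enclosing circle.
The points at distance exactly r from the centre are (-5, -1), (7, -4), (-5, -4) — 3 points.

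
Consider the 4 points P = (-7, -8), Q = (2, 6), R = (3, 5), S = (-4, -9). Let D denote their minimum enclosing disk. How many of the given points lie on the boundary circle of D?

2

The minimum enclosing circle of a finite set is fixed by two of the points (as a diameter) or three (as a circumcircle).
The farthest pair is P–Q with squared distance 277. The circle on this segment as diameter has centre (-2.5, -1) and r² = 277/4 = 69.25.
Check R: distance² to centre = 66.25 ≤ 69.25, so it lies inside.
All remaining points lie in this disk, and no smaller disk contains both endpoints, so this is the minimum enclosing circle.
The points at distance exactly r from the centre are P, Q — 2 points.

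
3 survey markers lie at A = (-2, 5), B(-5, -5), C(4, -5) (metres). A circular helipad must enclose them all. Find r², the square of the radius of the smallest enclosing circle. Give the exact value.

37.06

Side lengths²: AB² = 109, AC² = 136, BC² = 81.
Since AC² = 136 < 109 + 81 = 190, the triangle is acute, so the smallest enclosing circle is the circumcircle.
Circumcentre = (-0.5, -0.9), r² = 37.06.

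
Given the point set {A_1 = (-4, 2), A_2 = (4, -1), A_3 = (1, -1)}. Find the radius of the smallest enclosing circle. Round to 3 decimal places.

Side lengths²: A_1A_2² = 73, A_1A_3² = 34, A_2A_3² = 9.
Since A_1A_2² = 73 ≥ 34 + 9 = 43, the angle opposite A_1A_2 is not acute, so the smallest enclosing circle has A_1A_2 as diameter.
Centre = midpoint of A_1A_2 = (0, 0.5), r² = 73/4 = 18.25.
r = √(18.25) ≈ 4.272.

4.272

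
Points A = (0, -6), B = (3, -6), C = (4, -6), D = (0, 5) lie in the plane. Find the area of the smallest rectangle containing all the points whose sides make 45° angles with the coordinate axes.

In coordinates u = x + y, v = x − y the rectangle is axis-aligned; the map (x,y)→(u,v) scales areas by 2.
u-values: -6, -3, -2, 5; range = 5 − (-6) = 11.
v-values: 6, 9, 10, -5; range = 10 − (-5) = 15.
Area = (11 × 15) / 2 = 82.5.

82.5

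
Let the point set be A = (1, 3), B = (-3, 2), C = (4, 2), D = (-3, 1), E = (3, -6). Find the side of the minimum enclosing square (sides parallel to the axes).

The bounding box has width 7 and height 9.
An axis-aligned square enclosing the set must have side ≥ max(width, height).
So the minimum side is max(7, 9) = 9.

9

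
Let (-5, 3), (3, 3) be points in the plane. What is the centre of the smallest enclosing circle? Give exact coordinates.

The smallest circle enclosing two points has them as diameter endpoints.
Centre = midpoint = (-1, 3); r² = |(-5, 3)−(3, 3)|²/4 = 64/4 = 16.
Centre = (-1, 3).

(-1, 3)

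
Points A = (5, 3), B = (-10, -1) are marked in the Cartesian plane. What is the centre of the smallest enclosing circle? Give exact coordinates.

(-2.5, 1)

The smallest circle enclosing two points has them as diameter endpoints.
Centre = midpoint = (-2.5, 1); r² = |AB|²/4 = 241/4 = 60.25.
Centre = (-2.5, 1).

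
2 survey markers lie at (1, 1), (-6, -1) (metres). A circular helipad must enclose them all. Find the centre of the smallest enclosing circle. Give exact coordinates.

The smallest circle enclosing two points has them as diameter endpoints.
Centre = midpoint = (-2.5, 0); r² = |(1, 1)−(-6, -1)|²/4 = 53/4 = 13.25.
Centre = (-2.5, 0).

(-2.5, 0)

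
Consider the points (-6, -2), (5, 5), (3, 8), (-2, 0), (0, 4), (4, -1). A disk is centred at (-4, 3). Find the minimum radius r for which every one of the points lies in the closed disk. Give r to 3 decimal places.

The required radius is the distance from (-4, 3) to the farthest point.
Squared distances: 29, 85, 74, 13, 17, 80.
Maximum is 85, attained at (5, 5).
r = √85 ≈ 9.220.

9.220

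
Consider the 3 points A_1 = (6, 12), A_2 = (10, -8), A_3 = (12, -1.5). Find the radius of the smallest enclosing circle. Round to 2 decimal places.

10.20

Side lengths²: A_1A_2² = 416, A_1A_3² = 218.25, A_2A_3² = 46.25.
Since A_1A_2² = 416 ≥ 218.25 + 46.25 = 264.5, the angle opposite A_1A_2 is not acute, so the smallest enclosing circle has A_1A_2 as diameter.
Centre = midpoint of A_1A_2 = (8, 2), r² = 416/4 = 104.
r = √104 ≈ 10.20.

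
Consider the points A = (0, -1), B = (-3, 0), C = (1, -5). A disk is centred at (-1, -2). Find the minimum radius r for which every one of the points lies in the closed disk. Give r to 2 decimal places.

The required radius is the distance from (-1, -2) to the farthest point.
Squared distances: 2, 8, 13.
Maximum is 13, attained at C.
r = √13 ≈ 3.61.

3.61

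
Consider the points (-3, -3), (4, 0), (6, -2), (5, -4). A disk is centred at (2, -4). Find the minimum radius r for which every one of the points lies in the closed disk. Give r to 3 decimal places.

The required radius is the distance from (2, -4) to the farthest point.
Squared distances: 26, 20, 20, 9.
Maximum is 26, attained at (-3, -3).
r = √26 ≈ 5.099.

5.099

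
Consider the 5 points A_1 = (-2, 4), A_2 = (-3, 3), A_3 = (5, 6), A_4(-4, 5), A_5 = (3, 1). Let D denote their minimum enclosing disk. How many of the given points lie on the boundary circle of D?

3

The minimum enclosing circle of a finite set is fixed by two of the points (as a diameter) or three (as a circumcircle).
The minimum enclosing circle is determined by three boundary points: A_3, A_4, A_5.
Their circumcentre is (49/86, 419/86) with r² = 77285/3698.
The farthest remaining point A_2 is at distance² 60085/3698 ≤ 77285/3698.
The points at distance exactly r from the centre are A_3, A_4, A_5 — 3 points.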